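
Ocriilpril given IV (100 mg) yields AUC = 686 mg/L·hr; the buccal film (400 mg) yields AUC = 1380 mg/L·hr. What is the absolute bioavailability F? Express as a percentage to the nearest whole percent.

F = 50%

F = (AUC_ev / D_ev) / (AUC_iv / D_iv)
  = (1380/400) / (686/100)
  = 3.45 / 6.86 = 0.5029
  = 50.29%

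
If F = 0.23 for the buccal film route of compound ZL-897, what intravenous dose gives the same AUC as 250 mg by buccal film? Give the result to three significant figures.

Systemic exposure from an extravascular dose = F × D_ev, so the equivalent IV dose is F × D_ev.
D_iv = F × D_ev = 0.23 × 250 = 57.5 mg

D_iv = 57.5 mg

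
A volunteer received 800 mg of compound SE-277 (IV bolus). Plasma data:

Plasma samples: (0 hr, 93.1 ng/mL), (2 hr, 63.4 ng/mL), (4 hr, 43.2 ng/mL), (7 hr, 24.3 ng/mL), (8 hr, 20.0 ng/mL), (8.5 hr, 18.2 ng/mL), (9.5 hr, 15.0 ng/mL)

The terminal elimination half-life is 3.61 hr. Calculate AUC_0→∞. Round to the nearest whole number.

Trapezoidal AUC_0→9.5:
  [0→2]: (93.1+63.4)/2 × 2 = 156.5
  [2→4]: (63.4+43.2)/2 × 2 = 106.6
  [4→7]: (43.2+24.3)/2 × 3 = 101.25
  [7→8]: (24.3+20.0)/2 × 1 = 22.15
  [8→8.5]: (20.0+18.2)/2 × 0.5 = 9.55
  [8.5→9.5]: (18.2+15.0)/2 × 1 = 16.6
  Sum = 412.65 ng/mL·hr
k_e = ln2 / t½ = 0.693147 / 3.61 = 0.1920 hr^-1
Extrapolated tail: C_last / k_e = 15.0 / 0.192 = 78.125
AUC_0→∞ = 412.65 + 78.125 = 490.775 ng/mL·hr

AUC = 491 ng/mL·hr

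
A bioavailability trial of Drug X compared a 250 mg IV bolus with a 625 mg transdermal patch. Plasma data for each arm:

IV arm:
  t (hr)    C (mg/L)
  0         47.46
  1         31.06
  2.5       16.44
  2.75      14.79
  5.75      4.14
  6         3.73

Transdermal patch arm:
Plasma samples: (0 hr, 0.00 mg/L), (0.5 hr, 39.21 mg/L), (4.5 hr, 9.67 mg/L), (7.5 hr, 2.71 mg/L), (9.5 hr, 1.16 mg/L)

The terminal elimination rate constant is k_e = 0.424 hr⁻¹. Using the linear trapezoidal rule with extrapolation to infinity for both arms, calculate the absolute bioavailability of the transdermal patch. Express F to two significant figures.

F = 0.45

Trapezoidal AUC_0→6 (IV):
  [0→1]: (47.46+31.06)/2 × 1 = 39.26
  [1→2.5]: (31.06+16.44)/2 × 1.5 = 35.625
  [2.5→2.75]: (16.44+14.79)/2 × 0.25 = 3.90375
  [2.75→5.75]: (14.79+4.14)/2 × 3 = 28.395
  [5.75→6]: (4.14+3.73)/2 × 0.25 = 0.98375
  Sum = 108.1675 mg/L·hr
IV tail: 3.73/0.424 = 8.797; AUC_iv,0→∞ = 108.1675 + 8.797 = 116.9645 mg/L·hr
Trapezoidal AUC_0→9.5 (transdermal patch):
  [0→0.5]: (0.00+39.21)/2 × 0.5 = 9.8025
  [0.5→4.5]: (39.21+9.67)/2 × 4 = 97.76
  [4.5→7.5]: (9.67+2.71)/2 × 3 = 18.57
  [7.5→9.5]: (2.71+1.16)/2 × 2 = 3.87
  Sum = 130.0025 mg/L·hr
transdermal patch tail: 1.16/0.424 = 2.736; AUC_ev,0→∞ = 130.0025 + 2.736 = 132.7385 mg/L·hr
F = (AUC_ev/D_ev)/(AUC_iv/D_iv) = (132.7385/625)/(116.9645/250) = 0.2123816/0.467858 = 0.4539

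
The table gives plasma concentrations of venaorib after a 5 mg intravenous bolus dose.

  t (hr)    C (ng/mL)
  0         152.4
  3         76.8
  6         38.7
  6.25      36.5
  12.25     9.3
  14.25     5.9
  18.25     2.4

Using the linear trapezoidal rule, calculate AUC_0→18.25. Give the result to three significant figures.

AUC = 696 ng/mL·hr

Trapezoidal AUC_0→18.25:
  [0→3]: (152.4+76.8)/2 × 3 = 343.8
  [3→6]: (76.8+38.7)/2 × 3 = 173.25
  [6→6.25]: (38.7+36.5)/2 × 0.25 = 9.4
  [6.25→12.25]: (36.5+9.3)/2 × 6 = 137.4
  [12.25→14.25]: (9.3+5.9)/2 × 2 = 15.2
  [14.25→18.25]: (5.9+2.4)/2 × 4 = 16.6
  Sum = 695.65 ng/mL·hr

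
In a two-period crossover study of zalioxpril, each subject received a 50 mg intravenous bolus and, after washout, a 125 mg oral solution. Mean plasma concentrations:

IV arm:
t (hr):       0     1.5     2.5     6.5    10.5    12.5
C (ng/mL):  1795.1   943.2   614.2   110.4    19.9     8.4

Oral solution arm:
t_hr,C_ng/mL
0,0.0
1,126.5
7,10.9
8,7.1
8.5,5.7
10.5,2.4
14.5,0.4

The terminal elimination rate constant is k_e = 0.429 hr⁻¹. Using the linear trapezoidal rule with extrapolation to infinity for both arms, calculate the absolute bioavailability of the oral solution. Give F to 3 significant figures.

Trapezoidal AUC_0→12.5 (IV):
  [0→1.5]: (1795.1+943.2)/2 × 1.5 = 2053.725
  [1.5→2.5]: (943.2+614.2)/2 × 1 = 778.7
  [2.5→6.5]: (614.2+110.4)/2 × 4 = 1449.2
  [6.5→10.5]: (110.4+19.9)/2 × 4 = 260.6
  [10.5→12.5]: (19.9+8.4)/2 × 2 = 28.3
  Sum = 4570.525 ng/mL·hr
IV tail: 8.4/0.429 = 19.580; AUC_iv,0→∞ = 4570.525 + 19.580 = 4590.105 ng/mL·hr
Trapezoidal AUC_0→14.5 (oral solution):
  [0→1]: (0.0+126.5)/2 × 1 = 63.25
  [1→7]: (126.5+10.9)/2 × 6 = 412.2
  [7→8]: (10.9+7.1)/2 × 1 = 9.0
  [8→8.5]: (7.1+5.7)/2 × 0.5 = 3.2
  [8.5→10.5]: (5.7+2.4)/2 × 2 = 8.1
  [10.5→14.5]: (2.4+0.4)/2 × 4 = 5.6
  Sum = 501.35 ng/mL·hr
oral solution tail: 0.4/0.429 = 0.932; AUC_ev,0→∞ = 501.35 + 0.932 = 502.282 ng/mL·hr
F = (AUC_ev/D_ev)/(AUC_iv/D_iv) = (502.282/125)/(4590.105/50) = 4.018256/91.8021 = 0.0438

F = 0.0438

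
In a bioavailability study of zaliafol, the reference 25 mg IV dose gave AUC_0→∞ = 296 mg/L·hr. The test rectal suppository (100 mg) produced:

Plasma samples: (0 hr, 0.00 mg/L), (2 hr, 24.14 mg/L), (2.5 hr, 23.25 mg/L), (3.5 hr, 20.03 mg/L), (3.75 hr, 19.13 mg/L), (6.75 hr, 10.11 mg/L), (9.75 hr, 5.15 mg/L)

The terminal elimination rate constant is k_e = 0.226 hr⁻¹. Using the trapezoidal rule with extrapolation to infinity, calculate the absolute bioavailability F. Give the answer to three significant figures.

F = 0.128

Trapezoidal AUC_0→9.75 (rectal suppository):
  [0→2]: (0.00+24.14)/2 × 2 = 24.14
  [2→2.5]: (24.14+23.25)/2 × 0.5 = 11.8475
  [2.5→3.5]: (23.25+20.03)/2 × 1 = 21.64
  [3.5→3.75]: (20.03+19.13)/2 × 0.25 = 4.895
  [3.75→6.75]: (19.13+10.11)/2 × 3 = 43.86
  [6.75→9.75]: (10.11+5.15)/2 × 3 = 22.89
  Sum = 129.2725 mg/L·hr
Tail: C_last/k_e = 5.15/0.226 = 22.788
AUC_0→∞ (rectal suppository) = 129.2725 + 22.788 = 152.0605 mg/L·hr
F = (AUC_ev/D_ev)/(AUC_iv/D_iv) = (152.0605/100)/(296/25) = 1.520605/11.84 = 0.1284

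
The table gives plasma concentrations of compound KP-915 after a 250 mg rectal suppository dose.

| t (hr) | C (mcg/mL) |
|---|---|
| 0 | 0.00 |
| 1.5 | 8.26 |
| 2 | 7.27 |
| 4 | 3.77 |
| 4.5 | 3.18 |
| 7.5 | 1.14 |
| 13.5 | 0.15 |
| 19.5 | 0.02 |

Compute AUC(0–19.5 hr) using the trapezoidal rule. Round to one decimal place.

AUC = 33.7 mcg/mL·hr

Trapezoidal AUC_0→19.5:
  [0→1.5]: (0.00+8.26)/2 × 1.5 = 6.195
  [1.5→2]: (8.26+7.27)/2 × 0.5 = 3.8825
  [2→4]: (7.27+3.77)/2 × 2 = 11.04
  [4→4.5]: (3.77+3.18)/2 × 0.5 = 1.7375
  [4.5→7.5]: (3.18+1.14)/2 × 3 = 6.48
  [7.5→13.5]: (1.14+0.15)/2 × 6 = 3.87
  [13.5→19.5]: (0.15+0.02)/2 × 6 = 0.51
  Sum = 33.715 mcg/mL·hr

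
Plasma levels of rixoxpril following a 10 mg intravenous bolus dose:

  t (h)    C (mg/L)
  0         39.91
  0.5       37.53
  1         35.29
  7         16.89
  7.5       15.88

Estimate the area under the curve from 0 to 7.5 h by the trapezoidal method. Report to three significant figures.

AUC = 202 mg/L·h

Trapezoidal AUC_0→7.5:
  [0→0.5]: (39.91+37.53)/2 × 0.5 = 19.36
  [0.5→1]: (37.53+35.29)/2 × 0.5 = 18.205
  [1→7]: (35.29+16.89)/2 × 6 = 156.54
  [7→7.5]: (16.89+15.88)/2 × 0.5 = 8.1925
  Sum = 202.2975 mg/L·h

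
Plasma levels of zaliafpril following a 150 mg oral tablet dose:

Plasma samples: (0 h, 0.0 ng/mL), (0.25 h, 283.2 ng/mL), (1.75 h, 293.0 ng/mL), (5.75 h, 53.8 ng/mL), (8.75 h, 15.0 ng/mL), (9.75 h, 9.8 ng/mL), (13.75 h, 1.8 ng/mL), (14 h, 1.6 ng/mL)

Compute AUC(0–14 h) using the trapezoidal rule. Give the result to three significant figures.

AUC = 1300 ng/mL·h

Trapezoidal AUC_0→14:
  [0→0.25]: (0.0+283.2)/2 × 0.25 = 35.4
  [0.25→1.75]: (283.2+293.0)/2 × 1.5 = 432.15
  [1.75→5.75]: (293.0+53.8)/2 × 4 = 693.6
  [5.75→8.75]: (53.8+15.0)/2 × 3 = 103.2
  [8.75→9.75]: (15.0+9.8)/2 × 1 = 12.4
  [9.75→13.75]: (9.8+1.8)/2 × 4 = 23.2
  [13.75→14]: (1.8+1.6)/2 × 0.25 = 0.425
  Sum = 1300.375 ng/mL·h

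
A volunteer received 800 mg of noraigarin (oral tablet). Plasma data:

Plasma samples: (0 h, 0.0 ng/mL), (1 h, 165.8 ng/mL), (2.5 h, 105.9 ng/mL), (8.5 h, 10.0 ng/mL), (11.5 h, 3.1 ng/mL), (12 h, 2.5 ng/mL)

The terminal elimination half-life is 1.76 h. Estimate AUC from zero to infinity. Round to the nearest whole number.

Trapezoidal AUC_0→12:
  [0→1]: (0.0+165.8)/2 × 1 = 82.9
  [1→2.5]: (165.8+105.9)/2 × 1.5 = 203.775
  [2.5→8.5]: (105.9+10.0)/2 × 6 = 347.7
  [8.5→11.5]: (10.0+3.1)/2 × 3 = 19.65
  [11.5→12]: (3.1+2.5)/2 × 0.5 = 1.4
  Sum = 655.425 ng/mL·h
k_e = ln2 / t½ = 0.693147 / 1.76 = 0.3938 h^-1
Extrapolated tail: C_last / k_e = 2.5 / 0.3938 = 6.348
AUC_0→∞ = 655.425 + 6.348 = 661.773 ng/mL·h

AUC = 662 ng/mL·h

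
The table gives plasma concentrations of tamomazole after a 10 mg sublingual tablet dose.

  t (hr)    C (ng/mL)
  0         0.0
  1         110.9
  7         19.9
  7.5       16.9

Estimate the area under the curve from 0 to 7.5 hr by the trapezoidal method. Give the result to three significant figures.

Trapezoidal AUC_0→7.5:
  [0→1]: (0.0+110.9)/2 × 1 = 55.45
  [1→7]: (110.9+19.9)/2 × 6 = 392.4
  [7→7.5]: (19.9+16.9)/2 × 0.5 = 9.2
  Sum = 457.05 ng/mL·hr

AUC = 457 ng/mL·hr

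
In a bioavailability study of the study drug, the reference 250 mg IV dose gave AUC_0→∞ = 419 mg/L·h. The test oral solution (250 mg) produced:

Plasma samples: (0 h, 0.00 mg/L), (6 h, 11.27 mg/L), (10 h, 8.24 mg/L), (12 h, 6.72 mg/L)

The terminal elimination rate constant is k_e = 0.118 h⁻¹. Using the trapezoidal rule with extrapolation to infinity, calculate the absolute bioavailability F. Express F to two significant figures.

F = 0.35

Trapezoidal AUC_0→12 (oral solution):
  [0→6]: (0.00+11.27)/2 × 6 = 33.81
  [6→10]: (11.27+8.24)/2 × 4 = 39.02
  [10→12]: (8.24+6.72)/2 × 2 = 14.96
  Sum = 87.79 mg/L·h
Tail: C_last/k_e = 6.72/0.118 = 56.949
AUC_0→∞ (oral solution) = 87.79 + 56.949 = 144.739 mg/L·h
F = (AUC_ev/D_ev)/(AUC_iv/D_iv) = (144.739/250)/(419/250) = 0.578956/1.676 = 0.3454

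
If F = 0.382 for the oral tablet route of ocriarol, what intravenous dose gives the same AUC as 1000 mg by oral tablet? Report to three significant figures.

Systemic exposure from an extravascular dose = F × D_ev, so the equivalent IV dose is F × D_ev.
D_iv = F × D_ev = 0.382 × 1000 = 382 mg

D_iv = 382 mg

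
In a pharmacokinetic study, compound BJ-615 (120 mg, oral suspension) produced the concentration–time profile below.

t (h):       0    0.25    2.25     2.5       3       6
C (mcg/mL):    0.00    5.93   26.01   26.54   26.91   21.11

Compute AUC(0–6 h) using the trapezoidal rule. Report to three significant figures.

AUC = 125 mcg/mL·h

Trapezoidal AUC_0→6:
  [0→0.25]: (0.00+5.93)/2 × 0.25 = 0.74125
  [0.25→2.25]: (5.93+26.01)/2 × 2 = 31.94
  [2.25→2.5]: (26.01+26.54)/2 × 0.25 = 6.56875
  [2.5→3]: (26.54+26.91)/2 × 0.5 = 13.3625
  [3→6]: (26.91+21.11)/2 × 3 = 72.03
  Sum = 124.6425 mcg/mL·h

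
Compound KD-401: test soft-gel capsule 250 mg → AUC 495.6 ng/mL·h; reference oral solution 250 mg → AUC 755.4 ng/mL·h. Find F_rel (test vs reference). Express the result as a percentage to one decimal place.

F_rel = (AUC_test/D_test) / (AUC_ref/D_ref)
      = (495.6/250) / (755.4/250)
      = 1.9824 / 3.0216 = 0.6561 = 65.61%

F_rel = 65.6%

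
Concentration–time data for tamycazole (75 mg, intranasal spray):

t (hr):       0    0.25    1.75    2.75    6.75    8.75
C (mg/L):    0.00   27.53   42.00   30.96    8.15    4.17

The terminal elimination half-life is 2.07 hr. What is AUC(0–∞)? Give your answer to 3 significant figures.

AUC = 195 mg/L·hr

Trapezoidal AUC_0→8.75:
  [0→0.25]: (0.00+27.53)/2 × 0.25 = 3.44125
  [0.25→1.75]: (27.53+42.00)/2 × 1.5 = 52.1475
  [1.75→2.75]: (42.00+30.96)/2 × 1 = 36.48
  [2.75→6.75]: (30.96+8.15)/2 × 4 = 78.22
  [6.75→8.75]: (8.15+4.17)/2 × 2 = 12.32
  Sum = 182.60875 mg/L·hr
k_e = ln2 / t½ = 0.693147 / 2.07 = 0.3349 hr^-1
Extrapolated tail: C_last / k_e = 4.17 / 0.3349 = 12.451
AUC_0→∞ = 182.60875 + 12.451 = 195.05975 mg/L·hr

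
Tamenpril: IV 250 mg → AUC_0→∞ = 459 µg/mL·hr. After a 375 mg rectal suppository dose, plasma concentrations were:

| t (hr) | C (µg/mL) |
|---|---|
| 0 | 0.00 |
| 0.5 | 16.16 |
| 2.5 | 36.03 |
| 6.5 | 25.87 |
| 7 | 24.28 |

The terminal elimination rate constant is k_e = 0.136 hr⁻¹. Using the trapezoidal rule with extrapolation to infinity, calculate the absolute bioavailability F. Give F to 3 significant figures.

Trapezoidal AUC_0→7 (rectal suppository):
  [0→0.5]: (0.00+16.16)/2 × 0.5 = 4.04
  [0.5→2.5]: (16.16+36.03)/2 × 2 = 52.19
  [2.5→6.5]: (36.03+25.87)/2 × 4 = 123.8
  [6.5→7]: (25.87+24.28)/2 × 0.5 = 12.5375
  Sum = 192.5675 µg/mL·hr
Tail: C_last/k_e = 24.28/0.136 = 178.529
AUC_0→∞ (rectal suppository) = 192.5675 + 178.529 = 371.0965 µg/mL·hr
F = (AUC_ev/D_ev)/(AUC_iv/D_iv) = (371.0965/375)/(459/250) = 0.989591/1.836 = 0.5390

F = 0.539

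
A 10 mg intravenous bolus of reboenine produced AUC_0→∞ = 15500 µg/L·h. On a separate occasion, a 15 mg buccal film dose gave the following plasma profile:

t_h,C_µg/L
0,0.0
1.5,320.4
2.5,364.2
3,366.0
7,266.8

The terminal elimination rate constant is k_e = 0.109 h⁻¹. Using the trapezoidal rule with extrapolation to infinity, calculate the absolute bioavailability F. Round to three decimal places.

Trapezoidal AUC_0→7 (buccal film):
  [0→1.5]: (0.0+320.4)/2 × 1.5 = 240.3
  [1.5→2.5]: (320.4+364.2)/2 × 1 = 342.3
  [2.5→3]: (364.2+366.0)/2 × 0.5 = 182.55
  [3→7]: (366.0+266.8)/2 × 4 = 1265.6
  Sum = 2030.75 µg/L·h
Tail: C_last/k_e = 266.8/0.109 = 2447.706
AUC_0→∞ (buccal film) = 2030.75 + 2447.706 = 4478.456 µg/L·h
F = (AUC_ev/D_ev)/(AUC_iv/D_iv) = (4478.456/15)/(15500/10) = 298.564/1550 = 0.1926

F = 0.193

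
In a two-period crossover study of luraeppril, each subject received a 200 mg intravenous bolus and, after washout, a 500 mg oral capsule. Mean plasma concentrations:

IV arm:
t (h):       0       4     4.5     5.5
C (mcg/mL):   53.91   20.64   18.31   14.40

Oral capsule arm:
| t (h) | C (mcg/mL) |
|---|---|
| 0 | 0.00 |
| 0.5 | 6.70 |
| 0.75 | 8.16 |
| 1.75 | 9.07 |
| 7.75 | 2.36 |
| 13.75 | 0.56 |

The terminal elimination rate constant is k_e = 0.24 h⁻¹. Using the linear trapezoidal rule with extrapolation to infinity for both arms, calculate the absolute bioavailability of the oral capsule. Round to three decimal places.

Trapezoidal AUC_0→5.5 (IV):
  [0→4]: (53.91+20.64)/2 × 4 = 149.1
  [4→4.5]: (20.64+18.31)/2 × 0.5 = 9.7375
  [4.5→5.5]: (18.31+14.40)/2 × 1 = 16.355
  Sum = 175.1925 mcg/mL·h
IV tail: 14.40/0.24 = 60.000; AUC_iv,0→∞ = 175.1925 + 60.000 = 235.1925 mcg/mL·h
Trapezoidal AUC_0→13.75 (oral capsule):
  [0→0.5]: (0.00+6.70)/2 × 0.5 = 1.675
  [0.5→0.75]: (6.70+8.16)/2 × 0.25 = 1.8575
  [0.75→1.75]: (8.16+9.07)/2 × 1 = 8.615
  [1.75→7.75]: (9.07+2.36)/2 × 6 = 34.29
  [7.75→13.75]: (2.36+0.56)/2 × 6 = 8.76
  Sum = 55.1975 mcg/mL·h
oral capsule tail: 0.56/0.24 = 2.333; AUC_ev,0→∞ = 55.1975 + 2.333 = 57.5305 mcg/mL·h
F = (AUC_ev/D_ev)/(AUC_iv/D_iv) = (57.5305/500)/(235.1925/200) = 0.115061/1.1759625 = 0.0978

F = 0.098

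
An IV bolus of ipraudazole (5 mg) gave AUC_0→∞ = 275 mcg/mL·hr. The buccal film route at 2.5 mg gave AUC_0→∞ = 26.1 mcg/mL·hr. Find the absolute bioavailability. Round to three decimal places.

F = 0.190

F = (AUC_ev / D_ev) / (AUC_iv / D_iv)
  = (26.1/2.5) / (275/5)
  = 10.44 / 55 = 0.1898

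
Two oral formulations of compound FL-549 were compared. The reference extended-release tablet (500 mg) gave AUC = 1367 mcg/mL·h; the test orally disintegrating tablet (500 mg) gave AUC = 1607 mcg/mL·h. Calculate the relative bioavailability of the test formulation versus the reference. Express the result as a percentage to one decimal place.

F_rel = 117.6%

F_rel = (AUC_test/D_test) / (AUC_ref/D_ref)
      = (1607/500) / (1367/500)
      = 3.214 / 2.734 = 1.1756 = 117.56%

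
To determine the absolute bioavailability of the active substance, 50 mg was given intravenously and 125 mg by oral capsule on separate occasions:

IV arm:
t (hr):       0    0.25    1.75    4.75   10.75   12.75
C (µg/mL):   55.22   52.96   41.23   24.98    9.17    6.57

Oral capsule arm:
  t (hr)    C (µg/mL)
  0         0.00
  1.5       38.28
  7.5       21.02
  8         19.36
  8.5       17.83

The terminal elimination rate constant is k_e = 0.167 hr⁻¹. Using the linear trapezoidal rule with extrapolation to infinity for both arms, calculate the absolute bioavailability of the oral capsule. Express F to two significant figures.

Trapezoidal AUC_0→12.75 (IV):
  [0→0.25]: (55.22+52.96)/2 × 0.25 = 13.5225
  [0.25→1.75]: (52.96+41.23)/2 × 1.5 = 70.6425
  [1.75→4.75]: (41.23+24.98)/2 × 3 = 99.315
  [4.75→10.75]: (24.98+9.17)/2 × 6 = 102.45
  [10.75→12.75]: (9.17+6.57)/2 × 2 = 15.74
  Sum = 301.67 µg/mL·hr
IV tail: 6.57/0.167 = 39.341; AUC_iv,0→∞ = 301.67 + 39.341 = 341.011 µg/mL·hr
Trapezoidal AUC_0→8.5 (oral capsule):
  [0→1.5]: (0.00+38.28)/2 × 1.5 = 28.71
  [1.5→7.5]: (38.28+21.02)/2 × 6 = 177.9
  [7.5→8]: (21.02+19.36)/2 × 0.5 = 10.095
  [8→8.5]: (19.36+17.83)/2 × 0.5 = 9.2975
  Sum = 226.0025 µg/mL·hr
oral capsule tail: 17.83/0.167 = 106.766; AUC_ev,0→∞ = 226.0025 + 106.766 = 332.7685 µg/mL·hr
F = (AUC_ev/D_ev)/(AUC_iv/D_iv) = (332.7685/125)/(341.011/50) = 2.662148/6.82022 = 0.3903

F = 0.39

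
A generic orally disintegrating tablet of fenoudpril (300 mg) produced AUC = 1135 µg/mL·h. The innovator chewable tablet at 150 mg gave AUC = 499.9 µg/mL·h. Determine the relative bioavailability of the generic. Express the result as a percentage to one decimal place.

F_rel = 113.5%

F_rel = (AUC_test/D_test) / (AUC_ref/D_ref)
      = (1135/300) / (499.9/150)
      = 3.78333 / 3.33267 = 1.1352 = 113.52%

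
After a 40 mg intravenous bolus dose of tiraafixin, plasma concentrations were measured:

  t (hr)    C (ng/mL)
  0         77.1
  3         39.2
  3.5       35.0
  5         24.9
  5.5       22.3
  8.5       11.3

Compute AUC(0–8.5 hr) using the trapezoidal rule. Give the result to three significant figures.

AUC = 300 ng/mL·hr

Trapezoidal AUC_0→8.5:
  [0→3]: (77.1+39.2)/2 × 3 = 174.45
  [3→3.5]: (39.2+35.0)/2 × 0.5 = 18.55
  [3.5→5]: (35.0+24.9)/2 × 1.5 = 44.925
  [5→5.5]: (24.9+22.3)/2 × 0.5 = 11.8
  [5.5→8.5]: (22.3+11.3)/2 × 3 = 50.4
  Sum = 300.125 ng/mL·hr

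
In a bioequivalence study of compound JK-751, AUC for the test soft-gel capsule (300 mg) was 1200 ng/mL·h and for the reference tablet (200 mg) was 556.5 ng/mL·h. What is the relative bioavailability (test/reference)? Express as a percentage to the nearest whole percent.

F_rel = 144%

F_rel = (AUC_test/D_test) / (AUC_ref/D_ref)
      = (1200/300) / (556.5/200)
      = 4 / 2.7825 = 1.4376 = 143.76%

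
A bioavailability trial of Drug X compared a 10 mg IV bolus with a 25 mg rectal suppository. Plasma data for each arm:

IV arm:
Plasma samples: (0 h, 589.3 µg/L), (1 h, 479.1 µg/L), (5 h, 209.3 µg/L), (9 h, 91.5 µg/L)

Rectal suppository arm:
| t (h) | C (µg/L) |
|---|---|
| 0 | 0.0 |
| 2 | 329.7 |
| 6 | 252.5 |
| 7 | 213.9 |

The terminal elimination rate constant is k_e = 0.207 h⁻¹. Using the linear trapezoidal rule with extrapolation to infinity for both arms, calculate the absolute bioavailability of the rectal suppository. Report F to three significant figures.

F = 0.374

Trapezoidal AUC_0→9 (IV):
  [0→1]: (589.3+479.1)/2 × 1 = 534.2
  [1→5]: (479.1+209.3)/2 × 4 = 1376.8
  [5→9]: (209.3+91.5)/2 × 4 = 601.6
  Sum = 2512.6 µg/L·h
IV tail: 91.5/0.207 = 442.029; AUC_iv,0→∞ = 2512.6 + 442.029 = 2954.629 µg/L·h
Trapezoidal AUC_0→7 (rectal suppository):
  [0→2]: (0.0+329.7)/2 × 2 = 329.7
  [2→6]: (329.7+252.5)/2 × 4 = 1164.4
  [6→7]: (252.5+213.9)/2 × 1 = 233.2
  Sum = 1727.3 µg/L·h
rectal suppository tail: 213.9/0.207 = 1033.333; AUC_ev,0→∞ = 1727.3 + 1033.333 = 2760.633 µg/L·h
F = (AUC_ev/D_ev)/(AUC_iv/D_iv) = (2760.633/25)/(2954.629/10) = 110.42532/295.4629 = 0.3737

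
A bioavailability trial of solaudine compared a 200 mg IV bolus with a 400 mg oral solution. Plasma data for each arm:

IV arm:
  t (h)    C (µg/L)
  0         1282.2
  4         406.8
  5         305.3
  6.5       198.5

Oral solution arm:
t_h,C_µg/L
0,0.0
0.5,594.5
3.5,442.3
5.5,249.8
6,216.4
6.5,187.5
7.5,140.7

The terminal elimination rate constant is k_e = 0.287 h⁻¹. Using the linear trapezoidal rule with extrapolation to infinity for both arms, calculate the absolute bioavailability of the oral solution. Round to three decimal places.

F = 0.340

Trapezoidal AUC_0→6.5 (IV):
  [0→4]: (1282.2+406.8)/2 × 4 = 3378.0
  [4→5]: (406.8+305.3)/2 × 1 = 356.05
  [5→6.5]: (305.3+198.5)/2 × 1.5 = 377.85
  Sum = 4111.9 µg/L·h
IV tail: 198.5/0.287 = 691.638; AUC_iv,0→∞ = 4111.9 + 691.638 = 4803.538 µg/L·h
Trapezoidal AUC_0→7.5 (oral solution):
  [0→0.5]: (0.0+594.5)/2 × 0.5 = 148.625
  [0.5→3.5]: (594.5+442.3)/2 × 3 = 1555.2
  [3.5→5.5]: (442.3+249.8)/2 × 2 = 692.1
  [5.5→6]: (249.8+216.4)/2 × 0.5 = 116.55
  [6→6.5]: (216.4+187.5)/2 × 0.5 = 100.975
  [6.5→7.5]: (187.5+140.7)/2 × 1 = 164.1
  Sum = 2777.55 µg/L·h
oral solution tail: 140.7/0.287 = 490.244; AUC_ev,0→∞ = 2777.55 + 490.244 = 3267.794 µg/L·h
F = (AUC_ev/D_ev)/(AUC_iv/D_iv) = (3267.794/400)/(4803.538/200) = 8.169485/24.01769 = 0.3401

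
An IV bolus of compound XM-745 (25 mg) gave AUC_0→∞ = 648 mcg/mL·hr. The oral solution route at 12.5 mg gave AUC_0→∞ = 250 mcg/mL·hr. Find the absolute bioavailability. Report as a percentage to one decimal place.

F = (AUC_ev / D_ev) / (AUC_iv / D_iv)
  = (250/12.5) / (648/25)
  = 20 / 25.92 = 0.7716
  = 77.16%

F = 77.2%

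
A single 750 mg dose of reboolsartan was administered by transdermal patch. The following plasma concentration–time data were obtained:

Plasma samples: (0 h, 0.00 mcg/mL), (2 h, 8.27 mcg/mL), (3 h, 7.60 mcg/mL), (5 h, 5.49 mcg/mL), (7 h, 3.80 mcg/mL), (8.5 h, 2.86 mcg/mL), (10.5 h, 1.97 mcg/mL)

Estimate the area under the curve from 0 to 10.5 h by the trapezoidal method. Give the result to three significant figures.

Trapezoidal AUC_0→10.5:
  [0→2]: (0.00+8.27)/2 × 2 = 8.27
  [2→3]: (8.27+7.60)/2 × 1 = 7.935
  [3→5]: (7.60+5.49)/2 × 2 = 13.09
  [5→7]: (5.49+3.80)/2 × 2 = 9.29
  [7→8.5]: (3.80+2.86)/2 × 1.5 = 4.995
  [8.5→10.5]: (2.86+1.97)/2 × 2 = 4.83
  Sum = 48.41 mcg/mL·h

AUC = 48.4 mcg/mL·h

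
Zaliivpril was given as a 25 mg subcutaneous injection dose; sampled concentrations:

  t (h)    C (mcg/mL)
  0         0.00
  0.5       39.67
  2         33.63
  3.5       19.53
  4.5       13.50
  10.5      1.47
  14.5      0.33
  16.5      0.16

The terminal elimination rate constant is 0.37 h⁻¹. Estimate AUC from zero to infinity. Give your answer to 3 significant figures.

AUC = 171 mcg/mL·h

Trapezoidal AUC_0→16.5:
  [0→0.5]: (0.00+39.67)/2 × 0.5 = 9.9175
  [0.5→2]: (39.67+33.63)/2 × 1.5 = 54.975
  [2→3.5]: (33.63+19.53)/2 × 1.5 = 39.87
  [3.5→4.5]: (19.53+13.50)/2 × 1 = 16.515
  [4.5→10.5]: (13.50+1.47)/2 × 6 = 44.91
  [10.5→14.5]: (1.47+0.33)/2 × 4 = 3.6
  [14.5→16.5]: (0.33+0.16)/2 × 2 = 0.49
  Sum = 170.2775 mcg/mL·h
Extrapolated tail: C_last / k_e = 0.16 / 0.37 = 0.432
AUC_0→∞ = 170.2775 + 0.432 = 170.7095 mcg/mL·h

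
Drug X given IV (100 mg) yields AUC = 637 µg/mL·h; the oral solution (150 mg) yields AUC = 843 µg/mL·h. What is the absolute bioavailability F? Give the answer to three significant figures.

F = (AUC_ev / D_ev) / (AUC_iv / D_iv)
  = (843/150) / (637/100)
  = 5.62 / 6.37 = 0.8823

F = 0.882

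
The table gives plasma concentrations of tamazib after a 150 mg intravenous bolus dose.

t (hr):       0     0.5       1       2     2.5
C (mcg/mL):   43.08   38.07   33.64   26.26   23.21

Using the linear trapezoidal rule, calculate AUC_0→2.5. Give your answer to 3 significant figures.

AUC = 80.5 mcg/mL·hr

Trapezoidal AUC_0→2.5:
  [0→0.5]: (43.08+38.07)/2 × 0.5 = 20.2875
  [0.5→1]: (38.07+33.64)/2 × 0.5 = 17.9275
  [1→2]: (33.64+26.26)/2 × 1 = 29.95
  [2→2.5]: (26.26+23.21)/2 × 0.5 = 12.3675
  Sum = 80.5325 mcg/mL·hr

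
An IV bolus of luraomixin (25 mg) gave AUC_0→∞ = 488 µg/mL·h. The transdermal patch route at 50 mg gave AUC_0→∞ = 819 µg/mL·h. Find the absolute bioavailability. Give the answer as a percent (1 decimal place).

F = 83.9%

F = (AUC_ev / D_ev) / (AUC_iv / D_iv)
  = (819/50) / (488/25)
  = 16.38 / 19.52 = 0.8391
  = 83.91%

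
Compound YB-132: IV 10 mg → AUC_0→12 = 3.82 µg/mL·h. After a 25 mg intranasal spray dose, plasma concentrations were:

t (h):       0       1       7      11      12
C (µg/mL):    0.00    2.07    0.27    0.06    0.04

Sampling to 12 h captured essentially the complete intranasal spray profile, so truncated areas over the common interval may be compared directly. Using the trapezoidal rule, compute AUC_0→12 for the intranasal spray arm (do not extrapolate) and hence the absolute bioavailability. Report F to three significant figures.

Trapezoidal AUC_0→12 (intranasal spray):
  [0→1]: (0.00+2.07)/2 × 1 = 1.035
  [1→7]: (2.07+0.27)/2 × 6 = 7.02
  [7→11]: (0.27+0.06)/2 × 4 = 0.66
  [11→12]: (0.06+0.04)/2 × 1 = 0.05
  Sum = 8.765 µg/mL·h
F = (AUC_ev/D_ev)/(AUC_iv/D_iv) = (8.765/25)/(3.82/10) = 0.3506/0.382 = 0.9178

F = 0.918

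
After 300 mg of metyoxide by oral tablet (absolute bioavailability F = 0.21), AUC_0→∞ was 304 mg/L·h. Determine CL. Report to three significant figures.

CL = 0.207 L/h

CL = F × Dose / AUC_0→∞
   = 0.21 × 300 / 304 = 0.207237 L/h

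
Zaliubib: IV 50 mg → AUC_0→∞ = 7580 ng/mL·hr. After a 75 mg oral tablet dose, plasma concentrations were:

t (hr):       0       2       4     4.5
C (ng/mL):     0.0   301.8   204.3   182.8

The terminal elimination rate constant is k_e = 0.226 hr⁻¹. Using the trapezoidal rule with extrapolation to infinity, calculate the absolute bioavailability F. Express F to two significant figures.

Trapezoidal AUC_0→4.5 (oral tablet):
  [0→2]: (0.0+301.8)/2 × 2 = 301.8
  [2→4]: (301.8+204.3)/2 × 2 = 506.1
  [4→4.5]: (204.3+182.8)/2 × 0.5 = 96.775
  Sum = 904.675 ng/mL·hr
Tail: C_last/k_e = 182.8/0.226 = 808.850
AUC_0→∞ (oral tablet) = 904.675 + 808.850 = 1713.525 ng/mL·hr
F = (AUC_ev/D_ev)/(AUC_iv/D_iv) = (1713.525/75)/(7580/50) = 22.847/151.6 = 0.1507

F = 0.15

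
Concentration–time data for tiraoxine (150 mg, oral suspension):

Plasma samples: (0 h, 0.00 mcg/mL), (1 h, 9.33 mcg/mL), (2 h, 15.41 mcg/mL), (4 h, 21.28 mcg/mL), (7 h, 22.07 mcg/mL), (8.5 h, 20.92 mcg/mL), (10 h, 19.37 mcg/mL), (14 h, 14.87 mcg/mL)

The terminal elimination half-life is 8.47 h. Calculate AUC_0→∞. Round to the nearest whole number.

AUC = 431 mcg/mL·h

Trapezoidal AUC_0→14:
  [0→1]: (0.00+9.33)/2 × 1 = 4.665
  [1→2]: (9.33+15.41)/2 × 1 = 12.37
  [2→4]: (15.41+21.28)/2 × 2 = 36.69
  [4→7]: (21.28+22.07)/2 × 3 = 65.025
  [7→8.5]: (22.07+20.92)/2 × 1.5 = 32.2425
  [8.5→10]: (20.92+19.37)/2 × 1.5 = 30.2175
  [10→14]: (19.37+14.87)/2 × 4 = 68.48
  Sum = 249.69 mcg/mL·h
k_e = ln2 / t½ = 0.693147 / 8.47 = 0.0818 h^-1
Extrapolated tail: C_last / k_e = 14.87 / 0.0818 = 181.785
AUC_0→∞ = 249.69 + 181.785 = 431.475 mcg/mL·h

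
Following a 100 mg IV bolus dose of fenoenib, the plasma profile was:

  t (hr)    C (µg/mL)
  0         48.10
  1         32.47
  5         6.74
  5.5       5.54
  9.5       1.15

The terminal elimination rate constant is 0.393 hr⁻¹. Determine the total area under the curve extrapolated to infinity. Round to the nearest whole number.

AUC = 138 µg/mL·hr

Trapezoidal AUC_0→9.5:
  [0→1]: (48.10+32.47)/2 × 1 = 40.285
  [1→5]: (32.47+6.74)/2 × 4 = 78.42
  [5→5.5]: (6.74+5.54)/2 × 0.5 = 3.07
  [5.5→9.5]: (5.54+1.15)/2 × 4 = 13.38
  Sum = 135.155 µg/mL·hr
Extrapolated tail: C_last / k_e = 1.15 / 0.393 = 2.926
AUC_0→∞ = 135.155 + 2.926 = 138.081 µg/mL·hr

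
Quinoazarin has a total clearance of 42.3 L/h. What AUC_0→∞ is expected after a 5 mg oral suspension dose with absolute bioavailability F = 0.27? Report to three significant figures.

AUC = 0.0319 mg/L·h

AUC_0→∞ = F × Dose / CL
        = 0.27 × 5 / 42.3 = 0.0319149 mg/L·h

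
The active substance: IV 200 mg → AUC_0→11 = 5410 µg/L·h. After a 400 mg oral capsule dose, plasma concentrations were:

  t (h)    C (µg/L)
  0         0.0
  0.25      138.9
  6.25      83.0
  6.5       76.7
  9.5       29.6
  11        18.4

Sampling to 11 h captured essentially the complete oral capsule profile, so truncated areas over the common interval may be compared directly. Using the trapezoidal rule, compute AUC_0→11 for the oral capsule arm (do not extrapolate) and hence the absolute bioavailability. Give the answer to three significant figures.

F = 0.0830

Trapezoidal AUC_0→11 (oral capsule):
  [0→0.25]: (0.0+138.9)/2 × 0.25 = 17.3625
  [0.25→6.25]: (138.9+83.0)/2 × 6 = 665.7
  [6.25→6.5]: (83.0+76.7)/2 × 0.25 = 19.9625
  [6.5→9.5]: (76.7+29.6)/2 × 3 = 159.45
  [9.5→11]: (29.6+18.4)/2 × 1.5 = 36.0
  Sum = 898.475 µg/L·h
F = (AUC_ev/D_ev)/(AUC_iv/D_iv) = (898.475/400)/(5410/200) = 2.2461875/27.05 = 0.0830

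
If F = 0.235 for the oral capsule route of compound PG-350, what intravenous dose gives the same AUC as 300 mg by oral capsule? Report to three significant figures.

D_iv = 70.5 mg

Systemic exposure from an extravascular dose = F × D_ev, so the equivalent IV dose is F × D_ev.
D_iv = F × D_ev = 0.235 × 300 = 70.5 mg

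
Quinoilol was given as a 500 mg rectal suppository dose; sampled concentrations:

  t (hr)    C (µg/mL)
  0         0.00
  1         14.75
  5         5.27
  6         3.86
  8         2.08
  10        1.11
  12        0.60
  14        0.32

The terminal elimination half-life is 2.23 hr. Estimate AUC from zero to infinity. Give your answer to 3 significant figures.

AUC = 64.8 µg/mL·hr

Trapezoidal AUC_0→14:
  [0→1]: (0.00+14.75)/2 × 1 = 7.375
  [1→5]: (14.75+5.27)/2 × 4 = 40.04
  [5→6]: (5.27+3.86)/2 × 1 = 4.565
  [6→8]: (3.86+2.08)/2 × 2 = 5.94
  [8→10]: (2.08+1.11)/2 × 2 = 3.19
  [10→12]: (1.11+0.60)/2 × 2 = 1.71
  [12→14]: (0.60+0.32)/2 × 2 = 0.92
  Sum = 63.74 µg/mL·hr
k_e = ln2 / t½ = 0.693147 / 2.23 = 0.3108 hr^-1
Extrapolated tail: C_last / k_e = 0.32 / 0.3108 = 1.030
AUC_0→∞ = 63.74 + 1.030 = 64.77 µg/mL·hr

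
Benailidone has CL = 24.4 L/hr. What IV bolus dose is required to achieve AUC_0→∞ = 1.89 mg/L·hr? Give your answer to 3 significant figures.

Dose_iv = CL × AUC_0→∞
     = 24.4 × 1.89 = 46.116 mg

Dose = 46.1 mg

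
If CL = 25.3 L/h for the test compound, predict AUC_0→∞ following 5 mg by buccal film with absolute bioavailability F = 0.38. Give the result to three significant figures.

AUC_0→∞ = F × Dose / CL
        = 0.38 × 5 / 25.3 = 0.0750988 mg/L·h

AUC = 0.0751 mg/L·h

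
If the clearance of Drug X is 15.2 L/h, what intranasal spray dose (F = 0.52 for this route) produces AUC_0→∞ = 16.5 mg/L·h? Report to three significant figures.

Dose = 482 mg

Dose = CL × AUC_0→∞ / F
     = 15.2 × 16.5 / 0.52 = 482.308 mg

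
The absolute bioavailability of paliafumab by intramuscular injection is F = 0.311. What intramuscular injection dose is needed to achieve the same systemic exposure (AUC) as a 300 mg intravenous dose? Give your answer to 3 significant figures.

D_intramuscular = 965 mg

For equal systemic exposure: F × D_ev = D_iv
D_ev = D_iv / F = 300 / 0.311 = 964.63 mg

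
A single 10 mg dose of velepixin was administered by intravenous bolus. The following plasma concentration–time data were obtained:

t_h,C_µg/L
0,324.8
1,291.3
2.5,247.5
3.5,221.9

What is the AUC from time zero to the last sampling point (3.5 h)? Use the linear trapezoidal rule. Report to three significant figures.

Trapezoidal AUC_0→3.5:
  [0→1]: (324.8+291.3)/2 × 1 = 308.05
  [1→2.5]: (291.3+247.5)/2 × 1.5 = 404.1
  [2.5→3.5]: (247.5+221.9)/2 × 1 = 234.7
  Sum = 946.85 µg/L·h

AUC = 947 µg/L·h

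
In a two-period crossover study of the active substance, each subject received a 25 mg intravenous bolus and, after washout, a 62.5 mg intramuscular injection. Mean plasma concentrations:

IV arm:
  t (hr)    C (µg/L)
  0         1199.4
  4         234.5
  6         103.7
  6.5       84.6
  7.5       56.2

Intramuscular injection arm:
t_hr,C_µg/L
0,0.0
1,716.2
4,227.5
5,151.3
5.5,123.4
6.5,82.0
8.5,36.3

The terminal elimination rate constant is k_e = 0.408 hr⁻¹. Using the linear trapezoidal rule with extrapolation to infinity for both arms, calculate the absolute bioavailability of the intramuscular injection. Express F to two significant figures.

Trapezoidal AUC_0→7.5 (IV):
  [0→4]: (1199.4+234.5)/2 × 4 = 2867.8
  [4→6]: (234.5+103.7)/2 × 2 = 338.2
  [6→6.5]: (103.7+84.6)/2 × 0.5 = 47.075
  [6.5→7.5]: (84.6+56.2)/2 × 1 = 70.4
  Sum = 3323.475 µg/L·hr
IV tail: 56.2/0.408 = 137.745; AUC_iv,0→∞ = 3323.475 + 137.745 = 3461.22 µg/L·hr
Trapezoidal AUC_0→8.5 (intramuscular injection):
  [0→1]: (0.0+716.2)/2 × 1 = 358.1
  [1→4]: (716.2+227.5)/2 × 3 = 1415.55
  [4→5]: (227.5+151.3)/2 × 1 = 189.4
  [5→5.5]: (151.3+123.4)/2 × 0.5 = 68.675
  [5.5→6.5]: (123.4+82.0)/2 × 1 = 102.7
  [6.5→8.5]: (82.0+36.3)/2 × 2 = 118.3
  Sum = 2252.725 µg/L·hr
intramuscular injection tail: 36.3/0.408 = 88.971; AUC_ev,0→∞ = 2252.725 + 88.971 = 2341.696 µg/L·hr
F = (AUC_ev/D_ev)/(AUC_iv/D_iv) = (2341.696/62.5)/(3461.22/25) = 37.467136/138.4488 = 0.2706

F = 0.27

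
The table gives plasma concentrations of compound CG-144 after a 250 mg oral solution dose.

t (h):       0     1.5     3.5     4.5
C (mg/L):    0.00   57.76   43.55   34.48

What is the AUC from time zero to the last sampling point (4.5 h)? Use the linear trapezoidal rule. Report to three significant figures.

Trapezoidal AUC_0→4.5:
  [0→1.5]: (0.00+57.76)/2 × 1.5 = 43.32
  [1.5→3.5]: (57.76+43.55)/2 × 2 = 101.31
  [3.5→4.5]: (43.55+34.48)/2 × 1 = 39.015
  Sum = 183.645 mg/L·h

AUC = 184 mg/L·h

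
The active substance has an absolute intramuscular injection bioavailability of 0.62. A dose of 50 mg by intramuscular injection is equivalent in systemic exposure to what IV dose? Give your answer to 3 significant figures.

Systemic exposure from an extravascular dose = F × D_ev, so the equivalent IV dose is F × D_ev.
D_iv = F × D_ev = 0.62 × 50 = 31 mg

D_iv = 31.0 mg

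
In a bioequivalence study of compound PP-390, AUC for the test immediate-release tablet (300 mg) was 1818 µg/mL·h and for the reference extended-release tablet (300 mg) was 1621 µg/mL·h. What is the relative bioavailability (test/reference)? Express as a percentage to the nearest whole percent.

F_rel = (AUC_test/D_test) / (AUC_ref/D_ref)
      = (1818/300) / (1621/300)
      = 6.06 / 5.40333 = 1.1215 = 112.15%

F_rel = 112%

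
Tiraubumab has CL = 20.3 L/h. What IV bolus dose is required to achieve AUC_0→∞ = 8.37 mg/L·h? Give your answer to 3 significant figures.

Dose_iv = CL × AUC_0→∞
     = 20.3 × 8.37 = 169.911 mg

Dose = 170 mg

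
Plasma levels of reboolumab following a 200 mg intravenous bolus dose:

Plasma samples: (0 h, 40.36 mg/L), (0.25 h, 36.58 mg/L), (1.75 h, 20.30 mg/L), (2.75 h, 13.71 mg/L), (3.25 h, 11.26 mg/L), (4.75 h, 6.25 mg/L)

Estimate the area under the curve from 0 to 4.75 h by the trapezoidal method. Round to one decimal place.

Trapezoidal AUC_0→4.75:
  [0→0.25]: (40.36+36.58)/2 × 0.25 = 9.6175
  [0.25→1.75]: (36.58+20.30)/2 × 1.5 = 42.66
  [1.75→2.75]: (20.30+13.71)/2 × 1 = 17.005
  [2.75→3.25]: (13.71+11.26)/2 × 0.5 = 6.2425
  [3.25→4.75]: (11.26+6.25)/2 × 1.5 = 13.1325
  Sum = 88.6575 mg/L·h

AUC = 88.7 mg/L·h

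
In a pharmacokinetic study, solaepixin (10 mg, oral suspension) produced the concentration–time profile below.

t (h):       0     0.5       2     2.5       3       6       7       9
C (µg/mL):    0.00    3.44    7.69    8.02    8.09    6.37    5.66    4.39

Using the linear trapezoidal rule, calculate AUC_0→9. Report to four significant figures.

Trapezoidal AUC_0→9:
  [0→0.5]: (0.00+3.44)/2 × 0.5 = 0.86
  [0.5→2]: (3.44+7.69)/2 × 1.5 = 8.3475
  [2→2.5]: (7.69+8.02)/2 × 0.5 = 3.9275
  [2.5→3]: (8.02+8.09)/2 × 0.5 = 4.0275
  [3→6]: (8.09+6.37)/2 × 3 = 21.69
  [6→7]: (6.37+5.66)/2 × 1 = 6.015
  [7→9]: (5.66+4.39)/2 × 2 = 10.05
  Sum = 54.9175 µg/mL·h

AUC = 54.92 µg/mL·h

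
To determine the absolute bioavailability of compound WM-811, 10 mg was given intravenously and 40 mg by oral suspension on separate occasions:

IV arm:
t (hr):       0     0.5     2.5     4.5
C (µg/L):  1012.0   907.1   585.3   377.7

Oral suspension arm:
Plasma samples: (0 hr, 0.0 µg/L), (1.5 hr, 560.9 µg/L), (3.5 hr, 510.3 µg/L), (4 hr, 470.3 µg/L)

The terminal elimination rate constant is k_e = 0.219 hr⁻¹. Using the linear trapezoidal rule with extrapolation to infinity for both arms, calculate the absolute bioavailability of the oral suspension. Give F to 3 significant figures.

F = 0.208

Trapezoidal AUC_0→4.5 (IV):
  [0→0.5]: (1012.0+907.1)/2 × 0.5 = 479.775
  [0.5→2.5]: (907.1+585.3)/2 × 2 = 1492.4
  [2.5→4.5]: (585.3+377.7)/2 × 2 = 963.0
  Sum = 2935.175 µg/L·hr
IV tail: 377.7/0.219 = 1724.658; AUC_iv,0→∞ = 2935.175 + 1724.658 = 4659.833 µg/L·hr
Trapezoidal AUC_0→4 (oral suspension):
  [0→1.5]: (0.0+560.9)/2 × 1.5 = 420.675
  [1.5→3.5]: (560.9+510.3)/2 × 2 = 1071.2
  [3.5→4]: (510.3+470.3)/2 × 0.5 = 245.15
  Sum = 1737.025 µg/L·hr
oral suspension tail: 470.3/0.219 = 2147.489; AUC_ev,0→∞ = 1737.025 + 2147.489 = 3884.514 µg/L·hr
F = (AUC_ev/D_ev)/(AUC_iv/D_iv) = (3884.514/40)/(4659.833/10) = 97.11285/465.9833 = 0.2084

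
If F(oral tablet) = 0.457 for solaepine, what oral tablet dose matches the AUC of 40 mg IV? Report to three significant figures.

D_oral = 87.5 mg

For equal systemic exposure: F × D_ev = D_iv
D_ev = D_iv / F = 40 / 0.457 = 87.5274 mg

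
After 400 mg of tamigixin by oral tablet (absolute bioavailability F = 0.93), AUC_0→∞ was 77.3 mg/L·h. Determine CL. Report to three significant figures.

CL = F × Dose / AUC_0→∞
   = 0.93 × 400 / 77.3 = 4.81242 L/h

CL = 4.81 L/h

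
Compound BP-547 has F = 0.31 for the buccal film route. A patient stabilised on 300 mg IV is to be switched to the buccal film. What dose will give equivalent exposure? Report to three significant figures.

For equal systemic exposure: F × D_ev = D_iv
D_ev = D_iv / F = 300 / 0.31 = 967.742 mg

D_buccal = 968 mg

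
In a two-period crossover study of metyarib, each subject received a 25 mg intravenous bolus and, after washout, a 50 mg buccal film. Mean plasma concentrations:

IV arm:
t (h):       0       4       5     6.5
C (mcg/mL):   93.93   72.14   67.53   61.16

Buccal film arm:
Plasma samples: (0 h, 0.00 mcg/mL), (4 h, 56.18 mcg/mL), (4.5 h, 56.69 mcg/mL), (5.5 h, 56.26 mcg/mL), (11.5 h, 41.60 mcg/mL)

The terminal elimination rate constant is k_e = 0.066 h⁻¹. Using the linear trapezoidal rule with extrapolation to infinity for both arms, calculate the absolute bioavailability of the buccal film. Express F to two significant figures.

Trapezoidal AUC_0→6.5 (IV):
  [0→4]: (93.93+72.14)/2 × 4 = 332.14
  [4→5]: (72.14+67.53)/2 × 1 = 69.835
  [5→6.5]: (67.53+61.16)/2 × 1.5 = 96.5175
  Sum = 498.4925 mcg/mL·h
IV tail: 61.16/0.066 = 926.667; AUC_iv,0→∞ = 498.4925 + 926.667 = 1425.1595 mcg/mL·h
Trapezoidal AUC_0→11.5 (buccal film):
  [0→4]: (0.00+56.18)/2 × 4 = 112.36
  [4→4.5]: (56.18+56.69)/2 × 0.5 = 28.2175
  [4.5→5.5]: (56.69+56.26)/2 × 1 = 56.475
  [5.5→11.5]: (56.26+41.60)/2 × 6 = 293.58
  Sum = 490.6325 mcg/mL·h
buccal film tail: 41.60/0.066 = 630.303; AUC_ev,0→∞ = 490.6325 + 630.303 = 1120.9355 mcg/mL·h
F = (AUC_ev/D_ev)/(AUC_iv/D_iv) = (1120.9355/50)/(1425.1595/25) = 22.41871/57.00638 = 0.3933

F = 0.39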